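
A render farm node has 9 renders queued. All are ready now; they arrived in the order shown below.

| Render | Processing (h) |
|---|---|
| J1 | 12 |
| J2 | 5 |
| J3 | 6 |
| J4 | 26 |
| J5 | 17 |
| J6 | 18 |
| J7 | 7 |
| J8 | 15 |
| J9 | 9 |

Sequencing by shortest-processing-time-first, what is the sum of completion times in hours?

SPT (increasing processing time): J2 J3 J7 J9 J1 J8 J5 J6 J4.
J2: 0→5
J3: 5→11
J7: 11→18
J9: 18→27
J1: 27→39
J8: 39→54
J5: 54→71
J6: 71→89
J4: 89→115
Sum = 5+11+18+27+39+54+71+89+115 = 429.

429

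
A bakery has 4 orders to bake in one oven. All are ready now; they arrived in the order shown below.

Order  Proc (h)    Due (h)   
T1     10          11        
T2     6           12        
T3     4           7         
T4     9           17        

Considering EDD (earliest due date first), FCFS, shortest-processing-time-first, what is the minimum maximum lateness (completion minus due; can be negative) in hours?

12

EDD (increasing due date): T3 T1 T2 T4.
T3: 0→4, due 7, lateness -3
T1: 4→14, due 11, lateness 3
T2: 14→20, due 12, lateness 8
T4: 20→29, due 17, lateness 12
Maximum = 12.
FIFO (arrival order): T1 T2 T3 T4.
T1: 0→10, due 11, lateness -1
T2: 10→16, due 12, lateness 4
T3: 16→20, due 7, lateness 13
T4: 20→29, due 17, lateness 12
Maximum = 13.
SPT (increasing processing time): T3 T2 T4 T1.
T3: 0→4, due 7, lateness -3
T2: 4→10, due 12, lateness -2
T4: 10→19, due 17, lateness 2
T1: 19→29, due 11, lateness 18
Maximum = 18.
EDD 12, FIFO 13, SPT 18 → minimum 12.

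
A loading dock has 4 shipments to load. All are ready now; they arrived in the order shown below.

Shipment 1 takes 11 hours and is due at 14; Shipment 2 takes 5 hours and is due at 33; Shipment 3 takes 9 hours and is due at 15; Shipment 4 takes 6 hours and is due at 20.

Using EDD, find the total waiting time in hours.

EDD (increasing due date): Shipment 1 Shipment 3 Shipment 4 Shipment 2.
Shipment 1: waits 0, runs 0→11
Shipment 3: waits 11, runs 11→20
Shipment 4: waits 20, runs 20→26
Shipment 2: waits 26, runs 26→31
Sum = 0+11+20+26 = 57.

57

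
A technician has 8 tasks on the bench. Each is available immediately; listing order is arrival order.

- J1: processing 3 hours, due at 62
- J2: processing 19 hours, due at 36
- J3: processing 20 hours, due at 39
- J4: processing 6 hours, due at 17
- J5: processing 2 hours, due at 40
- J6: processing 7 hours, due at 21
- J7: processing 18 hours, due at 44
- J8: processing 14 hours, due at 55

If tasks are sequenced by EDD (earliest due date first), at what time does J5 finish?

EDD (increasing due date): J4 J6 J2 J3 J5 J7 J8 J1.
J4: 0→6
J6: 6→13
J2: 13→32
J3: 32→52
J5: 52→54

54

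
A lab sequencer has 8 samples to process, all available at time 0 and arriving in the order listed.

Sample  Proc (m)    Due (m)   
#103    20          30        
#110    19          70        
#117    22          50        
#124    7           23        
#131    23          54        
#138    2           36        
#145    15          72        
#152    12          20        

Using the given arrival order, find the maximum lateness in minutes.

100

FIFO (arrival order): #103 #110 #117 #124 #131 #138 #145 #152.
#103: 0→20, due 30, lateness -10
#110: 20→39, due 70, lateness -31
#117: 39→61, due 50, lateness 11
#124: 61→68, due 23, lateness 45
#131: 68→91, due 54, lateness 37
#138: 91→93, due 36, lateness 57
#145: 93→108, due 72, lateness 36
#152: 108→120, due 20, lateness 100
Maximum = 100.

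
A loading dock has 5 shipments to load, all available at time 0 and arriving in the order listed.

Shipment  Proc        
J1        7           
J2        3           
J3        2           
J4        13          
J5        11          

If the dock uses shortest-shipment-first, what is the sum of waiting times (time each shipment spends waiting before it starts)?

42

SPT (increasing processing time): J3 J2 J1 J5 J4.
J3: waits 0, runs 0→2
J2: waits 2, runs 2→5
J1: waits 5, runs 5→12
J5: waits 12, runs 12→23
J4: waits 23, runs 23→36
Sum = 0+2+5+12+23 = 42.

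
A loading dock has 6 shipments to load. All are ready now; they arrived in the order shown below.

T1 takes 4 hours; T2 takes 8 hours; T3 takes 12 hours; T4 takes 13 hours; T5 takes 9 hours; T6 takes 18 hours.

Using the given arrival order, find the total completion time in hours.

FIFO (arrival order): T1 T2 T3 T4 T5 T6.
T1: 0→4
T2: 4→12
T3: 12→24
T4: 24→37
T5: 37→46
T6: 46→64
Sum = 4+12+24+37+46+64 = 187.

187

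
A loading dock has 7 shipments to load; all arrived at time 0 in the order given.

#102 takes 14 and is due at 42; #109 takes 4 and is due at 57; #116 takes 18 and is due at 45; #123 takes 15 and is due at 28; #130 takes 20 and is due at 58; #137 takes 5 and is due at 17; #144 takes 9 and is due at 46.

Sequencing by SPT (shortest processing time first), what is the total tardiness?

SPT (increasing processing time): #109 #137 #144 #102 #123 #116 #130.
#109: 0→4, due 57, tardiness 0
#137: 4→9, due 17, tardiness 0
#144: 9→18, due 46, tardiness 0
#102: 18→32, due 42, tardiness 0
#123: 32→47, due 28, tardiness 19
#116: 47→65, due 45, tardiness 20
#130: 65→85, due 58, tardiness 27
Sum = 0+0+0+0+19+20+27 = 66.

66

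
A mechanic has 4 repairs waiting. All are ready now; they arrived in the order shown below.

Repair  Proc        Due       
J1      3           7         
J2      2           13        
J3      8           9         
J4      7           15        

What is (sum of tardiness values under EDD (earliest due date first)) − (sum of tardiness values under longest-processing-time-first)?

EDD (increasing due date): J1 J3 J2 J4.
J1: 0→3, due 7, tardiness 0
J3: 3→11, due 9, tardiness 2
J2: 11→13, due 13, tardiness 0
J4: 13→20, due 15, tardiness 5
Sum = 0+2+0+5 = 7.
LPT (decreasing processing time): J3 J4 J1 J2.
J3: 0→8, due 9, tardiness 0
J4: 8→15, due 15, tardiness 0
J1: 15→18, due 7, tardiness 11
J2: 18→20, due 13, tardiness 7
Sum = 0+0+11+7 = 18.
Difference = 7 − 18 = -11.

-11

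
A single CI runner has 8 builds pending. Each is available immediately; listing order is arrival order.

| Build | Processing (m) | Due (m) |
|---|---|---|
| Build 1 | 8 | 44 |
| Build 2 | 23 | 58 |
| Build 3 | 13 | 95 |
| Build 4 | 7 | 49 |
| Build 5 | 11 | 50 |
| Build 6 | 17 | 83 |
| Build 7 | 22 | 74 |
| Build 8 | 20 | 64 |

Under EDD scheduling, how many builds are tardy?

EDD (increasing due date): Build 1 Build 4 Build 5 Build 2 Build 8 Build 7 Build 6 Build 3.
Build 1: 0→8, due 44, tardiness 0
Build 4: 8→15, due 49, tardiness 0
Build 5: 15→26, due 50, tardiness 0
Build 2: 26→49, due 58, tardiness 0
Build 8: 49→69, due 64, tardiness 5
Build 7: 69→91, due 74, tardiness 17
Build 6: 91→108, due 83, tardiness 25
Build 3: 108→121, due 95, tardiness 26
Late builds: 4.

4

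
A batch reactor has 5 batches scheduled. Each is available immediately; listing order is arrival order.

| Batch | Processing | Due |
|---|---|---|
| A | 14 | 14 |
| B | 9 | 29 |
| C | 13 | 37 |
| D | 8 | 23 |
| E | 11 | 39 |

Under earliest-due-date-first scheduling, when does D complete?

EDD (increasing due date): A D B C E.
A: 0→14
D: 14→22

22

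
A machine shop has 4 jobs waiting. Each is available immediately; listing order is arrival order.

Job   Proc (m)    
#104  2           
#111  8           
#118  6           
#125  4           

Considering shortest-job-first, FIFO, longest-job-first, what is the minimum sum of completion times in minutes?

40

SPT (increasing processing time): #104 #125 #118 #111.
#104: 0→2
#125: 2→6
#118: 6→12
#111: 12→20
Sum = 2+6+12+20 = 40.
FIFO (arrival order): #104 #111 #118 #125.
#104: 0→2
#111: 2→10
#118: 10→16
#125: 16→20
Sum = 2+10+16+20 = 48.
LPT (decreasing processing time): #111 #118 #125 #104.
#111: 0→8
#118: 8→14
#125: 14→18
#104: 18→20
Sum = 8+14+18+20 = 60.
SPT 40, FIFO 48, LPT 60 → minimum 40.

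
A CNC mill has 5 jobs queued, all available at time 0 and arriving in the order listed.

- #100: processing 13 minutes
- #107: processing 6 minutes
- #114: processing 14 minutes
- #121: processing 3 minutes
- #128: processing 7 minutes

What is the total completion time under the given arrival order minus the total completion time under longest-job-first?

-14

FIFO (arrival order): #100 #107 #114 #121 #128.
#100: 0→13
#107: 13→19
#114: 19→33
#121: 33→36
#128: 36→43
Sum = 13+19+33+36+43 = 144.
LPT (decreasing processing time): #114 #100 #128 #107 #121.
#114: 0→14
#100: 14→27
#128: 27→34
#107: 34→40
#121: 40→43
Sum = 14+27+34+40+43 = 158.
Difference = 144 − 158 = -14.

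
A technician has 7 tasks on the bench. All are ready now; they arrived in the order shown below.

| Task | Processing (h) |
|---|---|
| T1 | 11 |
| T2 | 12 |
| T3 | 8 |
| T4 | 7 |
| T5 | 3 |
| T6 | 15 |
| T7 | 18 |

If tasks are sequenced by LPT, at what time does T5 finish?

74

LPT (decreasing processing time): T7 T6 T2 T1 T3 T4 T5.
T7: 0→18
T6: 18→33
T2: 33→45
T1: 45→56
T3: 56→64
T4: 64→71
T5: 71→74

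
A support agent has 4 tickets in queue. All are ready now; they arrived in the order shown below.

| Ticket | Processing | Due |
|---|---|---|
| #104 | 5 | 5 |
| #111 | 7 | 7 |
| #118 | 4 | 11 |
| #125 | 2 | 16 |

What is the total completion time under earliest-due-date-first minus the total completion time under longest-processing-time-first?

-2

EDD (increasing due date): #104 #111 #118 #125.
#104: 0→5
#111: 5→12
#118: 12→16
#125: 16→18
Sum = 5+12+16+18 = 51.
LPT (decreasing processing time): #111 #104 #118 #125.
#111: 0→7
#104: 7→12
#118: 12→16
#125: 16→18
Sum = 7+12+16+18 = 53.
Difference = 51 − 53 = -2.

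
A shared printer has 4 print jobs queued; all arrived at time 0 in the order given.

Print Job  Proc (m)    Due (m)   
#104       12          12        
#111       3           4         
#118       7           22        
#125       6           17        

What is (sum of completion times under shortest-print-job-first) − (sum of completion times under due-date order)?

-11

SPT (increasing processing time): #111 #125 #118 #104.
#111: 0→3
#125: 3→9
#118: 9→16
#104: 16→28
Sum = 3+9+16+28 = 56.
EDD (increasing due date): #111 #104 #125 #118.
#111: 0→3
#104: 3→15
#125: 15→21
#118: 21→28
Sum = 3+15+21+28 = 67.
Difference = 56 − 67 = -11.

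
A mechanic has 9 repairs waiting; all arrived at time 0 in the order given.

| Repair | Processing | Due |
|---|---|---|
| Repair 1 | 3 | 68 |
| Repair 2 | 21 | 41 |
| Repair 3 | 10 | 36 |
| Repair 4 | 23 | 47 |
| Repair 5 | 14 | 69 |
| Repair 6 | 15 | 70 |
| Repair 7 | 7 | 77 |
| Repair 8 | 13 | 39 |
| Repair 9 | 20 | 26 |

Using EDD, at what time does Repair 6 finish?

119

EDD (increasing due date): Repair 9 Repair 3 Repair 8 Repair 2 Repair 4 Repair 1 Repair 5 Repair 6 Repair 7.
Repair 9: 0→20
Repair 3: 20→30
Repair 8: 30→43
Repair 2: 43→64
Repair 4: 64→87
Repair 1: 87→90
Repair 5: 90→104
Repair 6: 104→119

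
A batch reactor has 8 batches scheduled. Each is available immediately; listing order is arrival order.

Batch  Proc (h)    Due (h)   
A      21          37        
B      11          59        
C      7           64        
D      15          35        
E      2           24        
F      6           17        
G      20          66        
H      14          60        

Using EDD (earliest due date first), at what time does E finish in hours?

EDD (increasing due date): F E D A B H C G.
F: 0→6
E: 6→8

8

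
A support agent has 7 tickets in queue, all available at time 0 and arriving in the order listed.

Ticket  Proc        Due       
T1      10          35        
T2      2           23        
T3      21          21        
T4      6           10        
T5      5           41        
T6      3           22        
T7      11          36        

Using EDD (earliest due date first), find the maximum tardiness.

17

EDD (increasing due date): T4 T3 T6 T2 T1 T7 T5.
T4: 0→6, due 10, tardiness 0
T3: 6→27, due 21, tardiness 6
T6: 27→30, due 22, tardiness 8
T2: 30→32, due 23, tardiness 9
T1: 32→42, due 35, tardiness 7
T7: 42→53, due 36, tardiness 17
T5: 53→58, due 41, tardiness 17
Maximum = 17.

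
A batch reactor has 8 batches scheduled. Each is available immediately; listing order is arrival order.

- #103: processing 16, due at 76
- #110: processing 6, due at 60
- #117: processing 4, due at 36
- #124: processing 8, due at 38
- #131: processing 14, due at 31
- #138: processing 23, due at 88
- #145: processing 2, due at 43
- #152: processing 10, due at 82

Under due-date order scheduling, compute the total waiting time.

EDD (increasing due date): #131 #117 #124 #145 #110 #103 #152 #138.
#131: waits 0, runs 0→14
#117: waits 14, runs 14→18
#124: waits 18, runs 18→26
#145: waits 26, runs 26→28
#110: waits 28, runs 28→34
#103: waits 34, runs 34→50
#152: waits 50, runs 50→60
#138: waits 60, runs 60→83
Sum = 0+14+18+26+28+34+50+60 = 230.

230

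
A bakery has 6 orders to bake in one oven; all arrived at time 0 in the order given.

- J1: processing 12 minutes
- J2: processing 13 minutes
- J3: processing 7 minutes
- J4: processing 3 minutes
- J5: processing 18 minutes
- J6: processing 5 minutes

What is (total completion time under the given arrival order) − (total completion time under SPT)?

64

FIFO (arrival order): J1 J2 J3 J4 J5 J6.
J1: 0→12
J2: 12→25
J3: 25→32
J4: 32→35
J5: 35→53
J6: 53→58
Sum = 12+25+32+35+53+58 = 215.
SPT (increasing processing time): J4 J6 J3 J1 J2 J5.
J4: 0→3
J6: 3→8
J3: 8→15
J1: 15→27
J2: 27→40
J5: 40→58
Sum = 3+8+15+27+40+58 = 151.
Difference = 215 − 151 = 64.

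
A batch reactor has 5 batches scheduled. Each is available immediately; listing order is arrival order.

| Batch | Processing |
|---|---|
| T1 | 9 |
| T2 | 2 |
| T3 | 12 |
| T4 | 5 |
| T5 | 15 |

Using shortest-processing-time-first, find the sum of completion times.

SPT (increasing processing time): T2 T4 T1 T3 T5.
T2: 0→2
T4: 2→7
T1: 7→16
T3: 16→28
T5: 28→43
Sum = 2+7+16+28+43 = 96.

96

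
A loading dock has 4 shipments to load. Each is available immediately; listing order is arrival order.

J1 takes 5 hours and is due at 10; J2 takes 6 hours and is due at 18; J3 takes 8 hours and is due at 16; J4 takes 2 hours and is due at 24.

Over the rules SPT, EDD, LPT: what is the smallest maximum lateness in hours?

SPT (increasing processing time): J4 J1 J2 J3.
J4: 0→2, due 24, lateness -22
J1: 2→7, due 10, lateness -3
J2: 7→13, due 18, lateness -5
J3: 13→21, due 16, lateness 5
Maximum = 5.
EDD (increasing due date): J1 J3 J2 J4.
J1: 0→5, due 10, lateness -5
J3: 5→13, due 16, lateness -3
J2: 13→19, due 18, lateness 1
J4: 19→21, due 24, lateness -3
Maximum = 1.
LPT (decreasing processing time): J3 J2 J1 J4.
J3: 0→8, due 16, lateness -8
J2: 8→14, due 18, lateness -4
J1: 14→19, due 10, lateness 9
J4: 19→21, due 24, lateness -3
Maximum = 9.
SPT 5, EDD 1, LPT 9 → minimum 1.

1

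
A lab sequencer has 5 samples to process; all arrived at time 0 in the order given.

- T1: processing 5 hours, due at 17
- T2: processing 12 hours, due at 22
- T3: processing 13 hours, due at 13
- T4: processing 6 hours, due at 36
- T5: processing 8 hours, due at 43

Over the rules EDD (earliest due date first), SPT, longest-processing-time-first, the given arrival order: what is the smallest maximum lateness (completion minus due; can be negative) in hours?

8

EDD (increasing due date): T3 T1 T2 T4 T5.
T3: 0→13, due 13, lateness 0
T1: 13→18, due 17, lateness 1
T2: 18→30, due 22, lateness 8
T4: 30→36, due 36, lateness 0
T5: 36→44, due 43, lateness 1
Maximum = 8.
SPT (increasing processing time): T1 T4 T5 T2 T3.
T1: 0→5, due 17, lateness -12
T4: 5→11, due 36, lateness -25
T5: 11→19, due 43, lateness -24
T2: 19→31, due 22, lateness 9
T3: 31→44, due 13, lateness 31
Maximum = 31.
LPT (decreasing processing time): T3 T2 T5 T4 T1.
T3: 0→13, due 13, lateness 0
T2: 13→25, due 22, lateness 3
T5: 25→33, due 43, lateness -10
T4: 33→39, due 36, lateness 3
T1: 39→44, due 17, lateness 27
Maximum = 27.
FIFO (arrival order): T1 T2 T3 T4 T5.
T1: 0→5, due 17, lateness -12
T2: 5→17, due 22, lateness -5
T3: 17→30, due 13, lateness 17
T4: 30→36, due 36, lateness 0
T5: 36→44, due 43, lateness 1
Maximum = 17.
EDD 8, SPT 31, LPT 27, FIFO 17 → minimum 8.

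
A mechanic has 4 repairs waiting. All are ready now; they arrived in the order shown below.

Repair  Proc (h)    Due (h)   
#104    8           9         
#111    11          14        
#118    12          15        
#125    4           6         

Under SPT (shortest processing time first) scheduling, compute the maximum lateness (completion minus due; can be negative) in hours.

20

SPT (increasing processing time): #125 #104 #111 #118.
#125: 0→4, due 6, lateness -2
#104: 4→12, due 9, lateness 3
#111: 12→23, due 14, lateness 9
#118: 23→35, due 15, lateness 20
Maximum = 20.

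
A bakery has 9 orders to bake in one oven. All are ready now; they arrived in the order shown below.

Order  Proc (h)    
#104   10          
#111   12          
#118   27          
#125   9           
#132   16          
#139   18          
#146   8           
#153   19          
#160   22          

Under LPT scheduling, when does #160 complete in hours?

49

LPT (decreasing processing time): #118 #160 #153 #139 #132 #111 #104 #125 #146.
#118: 0→27
#160: 27→49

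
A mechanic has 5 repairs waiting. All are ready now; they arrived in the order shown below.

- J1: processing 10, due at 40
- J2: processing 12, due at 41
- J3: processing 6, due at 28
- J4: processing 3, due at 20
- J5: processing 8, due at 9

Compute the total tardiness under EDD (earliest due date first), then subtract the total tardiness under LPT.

-48

EDD (increasing due date): J5 J4 J3 J1 J2.
J5: 0→8, due 9, tardiness 0
J4: 8→11, due 20, tardiness 0
J3: 11→17, due 28, tardiness 0
J1: 17→27, due 40, tardiness 0
J2: 27→39, due 41, tardiness 0
Sum = 0+0+0+0+0 = 0.
LPT (decreasing processing time): J2 J1 J5 J3 J4.
J2: 0→12, due 41, tardiness 0
J1: 12→22, due 40, tardiness 0
J5: 22→30, due 9, tardiness 21
J3: 30→36, due 28, tardiness 8
J4: 36→39, due 20, tardiness 19
Sum = 0+0+21+8+19 = 48.
Difference = 0 − 48 = -48.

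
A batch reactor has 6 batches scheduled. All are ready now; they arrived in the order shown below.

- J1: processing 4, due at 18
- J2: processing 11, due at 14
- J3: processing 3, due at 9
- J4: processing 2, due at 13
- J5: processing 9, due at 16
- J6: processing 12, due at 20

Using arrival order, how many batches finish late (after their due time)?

5

FIFO (arrival order): J1 J2 J3 J4 J5 J6.
J1: 0→4, due 18, tardiness 0
J2: 4→15, due 14, tardiness 1
J3: 15→18, due 9, tardiness 9
J4: 18→20, due 13, tardiness 7
J5: 20→29, due 16, tardiness 13
J6: 29→41, due 20, tardiness 21
Late batches: 5.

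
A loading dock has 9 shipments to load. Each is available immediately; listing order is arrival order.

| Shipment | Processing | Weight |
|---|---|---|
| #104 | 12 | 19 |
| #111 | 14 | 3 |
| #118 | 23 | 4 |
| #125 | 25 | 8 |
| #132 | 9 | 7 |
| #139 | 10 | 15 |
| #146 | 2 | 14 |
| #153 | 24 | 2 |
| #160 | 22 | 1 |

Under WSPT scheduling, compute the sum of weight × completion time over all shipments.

WSPT (decreasing weight/processing-time ratio): #146 #104 #139 #132 #125 #111 #118 #153 #160.
#146: finishes 2, weight 14, w·C = 28
#104: finishes 14, weight 19, w·C = 266
#139: finishes 24, weight 15, w·C = 360
#132: finishes 33, weight 7, w·C = 231
#125: finishes 58, weight 8, w·C = 464
#111: finishes 72, weight 3, w·C = 216
#118: finishes 95, weight 4, w·C = 380
#153: finishes 119, weight 2, w·C = 238
#160: finishes 141, weight 1, w·C = 141
Sum = 28+266+360+231+464+216+380+238+141 = 2324.

2324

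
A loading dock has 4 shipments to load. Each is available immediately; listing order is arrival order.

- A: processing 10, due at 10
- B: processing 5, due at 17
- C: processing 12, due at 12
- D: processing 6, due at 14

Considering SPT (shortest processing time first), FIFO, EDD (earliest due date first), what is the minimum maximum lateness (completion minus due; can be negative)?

SPT (increasing processing time): B D A C.
B: 0→5, due 17, lateness -12
D: 5→11, due 14, lateness -3
A: 11→21, due 10, lateness 11
C: 21→33, due 12, lateness 21
Maximum = 21.
FIFO (arrival order): A B C D.
A: 0→10, due 10, lateness 0
B: 10→15, due 17, lateness -2
C: 15→27, due 12, lateness 15
D: 27→33, due 14, lateness 19
Maximum = 19.
EDD (increasing due date): A C D B.
A: 0→10, due 10, lateness 0
C: 10→22, due 12, lateness 10
D: 22→28, due 14, lateness 14
B: 28→33, due 17, lateness 16
Maximum = 16.
SPT 21, FIFO 19, EDD 16 → minimum 16.

16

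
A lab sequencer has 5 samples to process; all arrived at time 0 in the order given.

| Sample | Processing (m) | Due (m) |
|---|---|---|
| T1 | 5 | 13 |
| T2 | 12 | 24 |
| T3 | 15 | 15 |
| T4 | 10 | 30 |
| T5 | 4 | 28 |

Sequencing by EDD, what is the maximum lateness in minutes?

16

EDD (increasing due date): T1 T3 T2 T5 T4.
T1: 0→5, due 13, lateness -8
T3: 5→20, due 15, lateness 5
T2: 20→32, due 24, lateness 8
T5: 32→36, due 28, lateness 8
T4: 36→46, due 30, lateness 16
Maximum = 16.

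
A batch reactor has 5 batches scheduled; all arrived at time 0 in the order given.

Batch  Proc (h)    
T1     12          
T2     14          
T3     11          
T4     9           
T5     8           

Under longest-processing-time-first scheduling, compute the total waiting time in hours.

123

LPT (decreasing processing time): T2 T1 T3 T4 T5.
T2: waits 0, runs 0→14
T1: waits 14, runs 14→26
T3: waits 26, runs 26→37
T4: waits 37, runs 37→46
T5: waits 46, runs 46→54
Sum = 0+14+26+37+46 = 123.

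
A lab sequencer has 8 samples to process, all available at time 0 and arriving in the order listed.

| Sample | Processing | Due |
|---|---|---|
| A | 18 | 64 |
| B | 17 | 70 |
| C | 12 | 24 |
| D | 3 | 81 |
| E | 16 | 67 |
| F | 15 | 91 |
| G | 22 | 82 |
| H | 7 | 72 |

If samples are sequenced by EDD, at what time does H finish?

EDD (increasing due date): C A E B H D G F.
C: 0→12
A: 12→30
E: 30→46
B: 46→63
H: 63→70

70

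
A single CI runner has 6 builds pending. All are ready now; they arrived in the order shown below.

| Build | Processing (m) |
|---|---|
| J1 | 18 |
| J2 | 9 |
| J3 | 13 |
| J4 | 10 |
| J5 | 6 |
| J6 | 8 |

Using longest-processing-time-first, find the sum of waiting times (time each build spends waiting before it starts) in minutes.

198

LPT (decreasing processing time): J1 J3 J4 J2 J6 J5.
J1: waits 0, runs 0→18
J3: waits 18, runs 18→31
J4: waits 31, runs 31→41
J2: waits 41, runs 41→50
J6: waits 50, runs 50→58
J5: waits 58, runs 58→64
Sum = 0+18+31+41+50+58 = 198.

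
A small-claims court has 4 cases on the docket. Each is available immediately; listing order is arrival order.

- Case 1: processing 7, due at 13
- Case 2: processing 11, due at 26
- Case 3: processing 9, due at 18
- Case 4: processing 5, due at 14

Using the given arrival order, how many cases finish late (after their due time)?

2

FIFO (arrival order): Case 1 Case 2 Case 3 Case 4.
Case 1: 0→7, due 13, tardiness 0
Case 2: 7→18, due 26, tardiness 0
Case 3: 18→27, due 18, tardiness 9
Case 4: 27→32, due 14, tardiness 18
Late cases: 2.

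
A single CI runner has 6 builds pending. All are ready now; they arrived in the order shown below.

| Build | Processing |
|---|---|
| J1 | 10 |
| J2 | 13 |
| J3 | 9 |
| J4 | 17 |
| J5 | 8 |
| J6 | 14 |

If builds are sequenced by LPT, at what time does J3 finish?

LPT (decreasing processing time): J4 J6 J2 J1 J3 J5.
J4: 0→17
J6: 17→31
J2: 31→44
J1: 44→54
J3: 54→63

63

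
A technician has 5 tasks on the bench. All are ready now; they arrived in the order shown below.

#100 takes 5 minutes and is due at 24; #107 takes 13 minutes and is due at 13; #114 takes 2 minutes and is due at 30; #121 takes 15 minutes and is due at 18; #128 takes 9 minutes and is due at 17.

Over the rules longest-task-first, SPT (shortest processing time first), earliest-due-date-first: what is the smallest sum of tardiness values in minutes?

LPT (decreasing processing time): #121 #107 #128 #100 #114.
#121: 0→15, due 18, tardiness 0
#107: 15→28, due 13, tardiness 15
#128: 28→37, due 17, tardiness 20
#100: 37→42, due 24, tardiness 18
#114: 42→44, due 30, tardiness 14
Sum = 0+15+20+18+14 = 67.
SPT (increasing processing time): #114 #100 #128 #107 #121.
#114: 0→2, due 30, tardiness 0
#100: 2→7, due 24, tardiness 0
#128: 7→16, due 17, tardiness 0
#107: 16→29, due 13, tardiness 16
#121: 29→44, due 18, tardiness 26
Sum = 0+0+0+16+26 = 42.
EDD (increasing due date): #107 #128 #121 #100 #114.
#107: 0→13, due 13, tardiness 0
#128: 13→22, due 17, tardiness 5
#121: 22→37, due 18, tardiness 19
#100: 37→42, due 24, tardiness 18
#114: 42→44, due 30, tardiness 14
Sum = 0+5+19+18+14 = 56.
LPT 67, SPT 42, EDD 56 → minimum 42.

42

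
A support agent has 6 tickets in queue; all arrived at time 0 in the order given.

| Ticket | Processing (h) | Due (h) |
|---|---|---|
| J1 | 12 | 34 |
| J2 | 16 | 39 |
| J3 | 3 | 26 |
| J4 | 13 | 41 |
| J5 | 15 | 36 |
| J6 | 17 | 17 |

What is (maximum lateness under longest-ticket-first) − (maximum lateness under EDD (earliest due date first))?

15

LPT (decreasing processing time): J6 J2 J5 J4 J1 J3.
J6: 0→17, due 17, lateness 0
J2: 17→33, due 39, lateness -6
J5: 33→48, due 36, lateness 12
J4: 48→61, due 41, lateness 20
J1: 61→73, due 34, lateness 39
J3: 73→76, due 26, lateness 50
Maximum = 50.
EDD (increasing due date): J6 J3 J1 J5 J2 J4.
J6: 0→17, due 17, lateness 0
J3: 17→20, due 26, lateness -6
J1: 20→32, due 34, lateness -2
J5: 32→47, due 36, lateness 11
J2: 47→63, due 39, lateness 24
J4: 63→76, due 41, lateness 35
Maximum = 35.
Difference = 50 − 35 = 15.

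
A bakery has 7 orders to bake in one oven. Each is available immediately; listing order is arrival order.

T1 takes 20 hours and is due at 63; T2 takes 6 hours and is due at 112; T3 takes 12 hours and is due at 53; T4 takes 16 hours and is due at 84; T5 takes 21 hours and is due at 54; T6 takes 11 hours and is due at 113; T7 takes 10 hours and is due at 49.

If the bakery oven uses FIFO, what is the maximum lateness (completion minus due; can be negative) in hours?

47

FIFO (arrival order): T1 T2 T3 T4 T5 T6 T7.
T1: 0→20, due 63, lateness -43
T2: 20→26, due 112, lateness -86
T3: 26→38, due 53, lateness -15
T4: 38→54, due 84, lateness -30
T5: 54→75, due 54, lateness 21
T6: 75→86, due 113, lateness -27
T7: 86→96, due 49, lateness 47
Maximum = 47.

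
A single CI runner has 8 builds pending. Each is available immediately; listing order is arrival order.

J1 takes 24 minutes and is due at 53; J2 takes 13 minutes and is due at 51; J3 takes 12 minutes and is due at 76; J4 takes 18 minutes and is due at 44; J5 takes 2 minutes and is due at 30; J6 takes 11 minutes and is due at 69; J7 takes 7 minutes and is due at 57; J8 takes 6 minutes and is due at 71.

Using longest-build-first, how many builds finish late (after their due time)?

LPT (decreasing processing time): J1 J4 J2 J3 J6 J7 J8 J5.
J1: 0→24, due 53, tardiness 0
J4: 24→42, due 44, tardiness 0
J2: 42→55, due 51, tardiness 4
J3: 55→67, due 76, tardiness 0
J6: 67→78, due 69, tardiness 9
J7: 78→85, due 57, tardiness 28
J8: 85→91, due 71, tardiness 20
J5: 91→93, due 30, tardiness 63
Late builds: 5.

5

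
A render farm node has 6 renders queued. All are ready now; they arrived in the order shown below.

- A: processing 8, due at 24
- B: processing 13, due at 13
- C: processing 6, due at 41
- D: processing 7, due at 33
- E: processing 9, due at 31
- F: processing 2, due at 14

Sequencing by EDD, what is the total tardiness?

12

EDD (increasing due date): B F A E D C.
B: 0→13, due 13, tardiness 0
F: 13→15, due 14, tardiness 1
A: 15→23, due 24, tardiness 0
E: 23→32, due 31, tardiness 1
D: 32→39, due 33, tardiness 6
C: 39→45, due 41, tardiness 4
Sum = 0+1+0+1+6+4 = 12.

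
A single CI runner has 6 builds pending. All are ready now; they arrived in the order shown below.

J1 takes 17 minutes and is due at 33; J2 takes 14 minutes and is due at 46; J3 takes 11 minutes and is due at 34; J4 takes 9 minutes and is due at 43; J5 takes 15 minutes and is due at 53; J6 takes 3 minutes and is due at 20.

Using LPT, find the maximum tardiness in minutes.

LPT (decreasing processing time): J1 J5 J2 J3 J4 J6.
J1: 0→17, due 33, tardiness 0
J5: 17→32, due 53, tardiness 0
J2: 32→46, due 46, tardiness 0
J3: 46→57, due 34, tardiness 23
J4: 57→66, due 43, tardiness 23
J6: 66→69, due 20, tardiness 49
Maximum = 49.

49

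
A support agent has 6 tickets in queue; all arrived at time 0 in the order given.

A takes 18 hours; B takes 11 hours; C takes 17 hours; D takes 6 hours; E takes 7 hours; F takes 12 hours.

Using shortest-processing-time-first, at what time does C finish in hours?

SPT (increasing processing time): D E B F C A.
D: 0→6
E: 6→13
B: 13→24
F: 24→36
C: 36→53

53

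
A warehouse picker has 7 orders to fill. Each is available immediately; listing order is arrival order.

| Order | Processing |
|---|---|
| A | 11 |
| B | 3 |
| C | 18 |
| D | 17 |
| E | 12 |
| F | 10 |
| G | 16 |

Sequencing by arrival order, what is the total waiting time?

FIFO (arrival order): A B C D E F G.
A: waits 0, runs 0→11
B: waits 11, runs 11→14
C: waits 14, runs 14→32
D: waits 32, runs 32→49
E: waits 49, runs 49→61
F: waits 61, runs 61→71
G: waits 71, runs 71→87
Sum = 0+11+14+32+49+61+71 = 238.

238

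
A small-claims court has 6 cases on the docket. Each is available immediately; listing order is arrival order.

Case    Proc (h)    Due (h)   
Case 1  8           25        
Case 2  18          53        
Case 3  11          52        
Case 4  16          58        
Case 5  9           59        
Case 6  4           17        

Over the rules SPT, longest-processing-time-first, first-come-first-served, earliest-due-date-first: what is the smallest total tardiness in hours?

SPT (increasing processing time): Case 6 Case 1 Case 5 Case 3 Case 4 Case 2.
Case 6: 0→4, due 17, tardiness 0
Case 1: 4→12, due 25, tardiness 0
Case 5: 12→21, due 59, tardiness 0
Case 3: 21→32, due 52, tardiness 0
Case 4: 32→48, due 58, tardiness 0
Case 2: 48→66, due 53, tardiness 13
Sum = 0+0+0+0+0+13 = 13.
LPT (decreasing processing time): Case 2 Case 4 Case 3 Case 5 Case 1 Case 6.
Case 2: 0→18, due 53, tardiness 0
Case 4: 18→34, due 58, tardiness 0
Case 3: 34→45, due 52, tardiness 0
Case 5: 45→54, due 59, tardiness 0
Case 1: 54→62, due 25, tardiness 37
Case 6: 62→66, due 17, tardiness 49
Sum = 0+0+0+0+37+49 = 86.
FIFO (arrival order): Case 1 Case 2 Case 3 Case 4 Case 5 Case 6.
Case 1: 0→8, due 25, tardiness 0
Case 2: 8→26, due 53, tardiness 0
Case 3: 26→37, due 52, tardiness 0
Case 4: 37→53, due 58, tardiness 0
Case 5: 53→62, due 59, tardiness 3
Case 6: 62→66, due 17, tardiness 49
Sum = 0+0+0+0+3+49 = 52.
EDD (increasing due date): Case 6 Case 1 Case 3 Case 2 Case 4 Case 5.
Case 6: 0→4, due 17, tardiness 0
Case 1: 4→12, due 25, tardiness 0
Case 3: 12→23, due 52, tardiness 0
Case 2: 23→41, due 53, tardiness 0
Case 4: 41→57, due 58, tardiness 0
Case 5: 57→66, due 59, tardiness 7
Sum = 0+0+0+0+0+7 = 7.
SPT 13, LPT 86, FIFO 52, EDD 7 → minimum 7.

7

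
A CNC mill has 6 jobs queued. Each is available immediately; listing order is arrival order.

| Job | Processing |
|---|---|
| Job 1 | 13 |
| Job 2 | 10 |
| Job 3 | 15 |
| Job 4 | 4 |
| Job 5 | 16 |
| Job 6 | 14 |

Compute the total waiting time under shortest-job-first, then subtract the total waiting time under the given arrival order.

-32

SPT (increasing processing time): Job 4 Job 2 Job 1 Job 6 Job 3 Job 5.
Job 4: waits 0, runs 0→4
Job 2: waits 4, runs 4→14
Job 1: waits 14, runs 14→27
Job 6: waits 27, runs 27→41
Job 3: waits 41, runs 41→56
Job 5: waits 56, runs 56→72
Sum = 0+4+14+27+41+56 = 142.
FIFO (arrival order): Job 1 Job 2 Job 3 Job 4 Job 5 Job 6.
Job 1: waits 0, runs 0→13
Job 2: waits 13, runs 13→23
Job 3: waits 23, runs 23→38
Job 4: waits 38, runs 38→42
Job 5: waits 42, runs 42→58
Job 6: waits 58, runs 58→72
Sum = 0+13+23+38+42+58 = 174.
Difference = 142 − 174 = -32.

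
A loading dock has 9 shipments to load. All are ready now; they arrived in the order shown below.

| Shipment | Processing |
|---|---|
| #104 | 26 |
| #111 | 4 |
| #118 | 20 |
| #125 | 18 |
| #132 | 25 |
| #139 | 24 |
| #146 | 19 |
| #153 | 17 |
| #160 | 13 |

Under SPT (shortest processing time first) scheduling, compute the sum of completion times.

SPT (increasing processing time): #111 #160 #153 #125 #146 #118 #139 #132 #104.
#111: 0→4
#160: 4→17
#153: 17→34
#125: 34→52
#146: 52→71
#118: 71→91
#139: 91→115
#132: 115→140
#104: 140→166
Sum = 4+17+34+52+71+91+115+140+166 = 690.

690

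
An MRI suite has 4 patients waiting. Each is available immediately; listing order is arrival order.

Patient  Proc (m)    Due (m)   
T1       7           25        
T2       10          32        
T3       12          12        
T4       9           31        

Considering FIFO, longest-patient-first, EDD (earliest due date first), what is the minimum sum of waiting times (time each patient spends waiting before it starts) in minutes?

FIFO (arrival order): T1 T2 T3 T4.
T1: waits 0, runs 0→7
T2: waits 7, runs 7→17
T3: waits 17, runs 17→29
T4: waits 29, runs 29→38
Sum = 0+7+17+29 = 53.
LPT (decreasing processing time): T3 T2 T4 T1.
T3: waits 0, runs 0→12
T2: waits 12, runs 12→22
T4: waits 22, runs 22→31
T1: waits 31, runs 31→38
Sum = 0+12+22+31 = 65.
EDD (increasing due date): T3 T1 T4 T2.
T3: waits 0, runs 0→12
T1: waits 12, runs 12→19
T4: waits 19, runs 19→28
T2: waits 28, runs 28→38
Sum = 0+12+19+28 = 59.
FIFO 53, LPT 65, EDD 59 → minimum 53.

53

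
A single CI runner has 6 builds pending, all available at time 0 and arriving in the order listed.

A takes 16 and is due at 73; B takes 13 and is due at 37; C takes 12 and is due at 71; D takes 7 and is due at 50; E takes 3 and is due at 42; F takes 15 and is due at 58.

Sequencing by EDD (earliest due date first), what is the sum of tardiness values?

EDD (increasing due date): B E D F C A.
B: 0→13, due 37, tardiness 0
E: 13→16, due 42, tardiness 0
D: 16→23, due 50, tardiness 0
F: 23→38, due 58, tardiness 0
C: 38→50, due 71, tardiness 0
A: 50→66, due 73, tardiness 0
Sum = 0+0+0+0+0+0 = 0.

0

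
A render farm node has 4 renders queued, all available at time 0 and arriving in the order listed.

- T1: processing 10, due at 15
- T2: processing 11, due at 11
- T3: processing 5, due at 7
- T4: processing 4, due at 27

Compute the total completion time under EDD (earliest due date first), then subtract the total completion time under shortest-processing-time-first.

EDD (increasing due date): T3 T2 T1 T4.
T3: 0→5
T2: 5→16
T1: 16→26
T4: 26→30
Sum = 5+16+26+30 = 77.
SPT (increasing processing time): T4 T3 T1 T2.
T4: 0→4
T3: 4→9
T1: 9→19
T2: 19→30
Sum = 4+9+19+30 = 62.
Difference = 77 − 62 = 15.

15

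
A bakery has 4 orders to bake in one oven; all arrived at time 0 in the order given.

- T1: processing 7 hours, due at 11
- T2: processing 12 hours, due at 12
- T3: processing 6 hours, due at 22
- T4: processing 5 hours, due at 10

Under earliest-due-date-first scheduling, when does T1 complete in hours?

EDD (increasing due date): T4 T1 T2 T3.
T4: 0→5
T1: 5→12

12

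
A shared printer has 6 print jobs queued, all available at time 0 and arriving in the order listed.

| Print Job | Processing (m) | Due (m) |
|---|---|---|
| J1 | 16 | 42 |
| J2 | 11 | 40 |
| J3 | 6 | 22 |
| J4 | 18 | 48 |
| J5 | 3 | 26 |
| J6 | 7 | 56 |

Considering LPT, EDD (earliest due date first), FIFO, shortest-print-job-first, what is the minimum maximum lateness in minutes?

LPT (decreasing processing time): J4 J1 J2 J6 J3 J5.
J4: 0→18, due 48, lateness -30
J1: 18→34, due 42, lateness -8
J2: 34→45, due 40, lateness 5
J6: 45→52, due 56, lateness -4
J3: 52→58, due 22, lateness 36
J5: 58→61, due 26, lateness 35
Maximum = 36.
EDD (increasing due date): J3 J5 J2 J1 J4 J6.
J3: 0→6, due 22, lateness -16
J5: 6→9, due 26, lateness -17
J2: 9→20, due 40, lateness -20
J1: 20→36, due 42, lateness -6
J4: 36→54, due 48, lateness 6
J6: 54→61, due 56, lateness 5
Maximum = 6.
FIFO (arrival order): J1 J2 J3 J4 J5 J6.
J1: 0→16, due 42, lateness -26
J2: 16→27, due 40, lateness -13
J3: 27→33, due 22, lateness 11
J4: 33→51, due 48, lateness 3
J5: 51→54, due 26, lateness 28
J6: 54→61, due 56, lateness 5
Maximum = 28.
SPT (increasing processing time): J5 J3 J6 J2 J1 J4.
J5: 0→3, due 26, lateness -23
J3: 3→9, due 22, lateness -13
J6: 9→16, due 56, lateness -40
J2: 16→27, due 40, lateness -13
J1: 27→43, due 42, lateness 1
J4: 43→61, due 48, lateness 13
Maximum = 13.
LPT 36, EDD 6, FIFO 28, SPT 13 → minimum 6.

6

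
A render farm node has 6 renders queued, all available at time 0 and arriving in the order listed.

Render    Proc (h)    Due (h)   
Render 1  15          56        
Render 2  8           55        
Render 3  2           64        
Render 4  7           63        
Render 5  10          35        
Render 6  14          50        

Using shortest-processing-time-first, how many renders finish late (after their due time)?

SPT (increasing processing time): Render 3 Render 4 Render 2 Render 5 Render 6 Render 1.
Render 3: 0→2, due 64, tardiness 0
Render 4: 2→9, due 63, tardiness 0
Render 2: 9→17, due 55, tardiness 0
Render 5: 17→27, due 35, tardiness 0
Render 6: 27→41, due 50, tardiness 0
Render 1: 41→56, due 56, tardiness 0
Late renders: 0.

0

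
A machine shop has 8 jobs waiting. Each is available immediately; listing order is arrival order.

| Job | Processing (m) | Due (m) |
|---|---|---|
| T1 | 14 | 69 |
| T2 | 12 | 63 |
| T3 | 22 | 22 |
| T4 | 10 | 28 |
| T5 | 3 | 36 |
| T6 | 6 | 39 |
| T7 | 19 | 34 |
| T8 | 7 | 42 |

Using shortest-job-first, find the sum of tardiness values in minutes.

108

SPT (increasing processing time): T5 T6 T8 T4 T2 T1 T7 T3.
T5: 0→3, due 36, tardiness 0
T6: 3→9, due 39, tardiness 0
T8: 9→16, due 42, tardiness 0
T4: 16→26, due 28, tardiness 0
T2: 26→38, due 63, tardiness 0
T1: 38→52, due 69, tardiness 0
T7: 52→71, due 34, tardiness 37
T3: 71→93, due 22, tardiness 71
Sum = 0+0+0+0+0+0+37+71 = 108.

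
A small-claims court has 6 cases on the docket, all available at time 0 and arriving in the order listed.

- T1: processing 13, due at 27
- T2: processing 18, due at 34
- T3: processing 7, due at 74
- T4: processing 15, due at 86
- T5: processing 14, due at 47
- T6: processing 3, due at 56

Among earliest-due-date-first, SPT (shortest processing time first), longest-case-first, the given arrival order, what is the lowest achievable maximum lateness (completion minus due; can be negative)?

EDD (increasing due date): T1 T2 T5 T6 T3 T4.
T1: 0→13, due 27, lateness -14
T2: 13→31, due 34, lateness -3
T5: 31→45, due 47, lateness -2
T6: 45→48, due 56, lateness -8
T3: 48→55, due 74, lateness -19
T4: 55→70, due 86, lateness -16
Maximum = -2.
SPT (increasing processing time): T6 T3 T1 T5 T4 T2.
T6: 0→3, due 56, lateness -53
T3: 3→10, due 74, lateness -64
T1: 10→23, due 27, lateness -4
T5: 23→37, due 47, lateness -10
T4: 37→52, due 86, lateness -34
T2: 52→70, due 34, lateness 36
Maximum = 36.
LPT (decreasing processing time): T2 T4 T5 T1 T3 T6.
T2: 0→18, due 34, lateness -16
T4: 18→33, due 86, lateness -53
T5: 33→47, due 47, lateness 0
T1: 47→60, due 27, lateness 33
T3: 60→67, due 74, lateness -7
T6: 67→70, due 56, lateness 14
Maximum = 33.
FIFO (arrival order): T1 T2 T3 T4 T5 T6.
T1: 0→13, due 27, lateness -14
T2: 13→31, due 34, lateness -3
T3: 31→38, due 74, lateness -36
T4: 38→53, due 86, lateness -33
T5: 53→67, due 47, lateness 20
T6: 67→70, due 56, lateness 14
Maximum = 20.
EDD -2, SPT 36, LPT 33, FIFO 20 → minimum -2.

-2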